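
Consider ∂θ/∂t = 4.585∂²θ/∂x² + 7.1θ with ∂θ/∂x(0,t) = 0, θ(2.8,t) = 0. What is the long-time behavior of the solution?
As t → ∞, θ grows unboundedly. Reaction dominates diffusion (r=7.1 > κπ²/(4L²)≈1.44); solution grows exponentially.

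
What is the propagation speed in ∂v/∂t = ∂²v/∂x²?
Infinite. The heat equation is parabolic, not hyperbolic, so disturbances propagate instantly.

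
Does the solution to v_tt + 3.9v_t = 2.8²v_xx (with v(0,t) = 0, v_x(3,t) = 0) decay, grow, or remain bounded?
v → 0. Damping (γ=3.9) dissipates energy; oscillations decay exponentially.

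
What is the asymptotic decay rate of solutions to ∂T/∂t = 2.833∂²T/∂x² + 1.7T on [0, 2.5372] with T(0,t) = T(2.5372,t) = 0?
Eigenvalues: λₙ = 2.833n²π²/2.5372² - 1.7.
First three modes:
  n=1: λ₁ = 2.833π²/2.5372² - 1.7 ≈ 2.643
  n=2: λ₂ = 11.332π²/2.5372² - 1.7 ≈ 15.674
  n=3: λ₃ = 25.497π²/2.5372² - 1.7 ≈ 37.391
Since 2.833π²/2.5372² ≈ 4.343 > 1.7, all λₙ > 0.
The n=1 mode decays slowest → dominates as t → ∞.
Asymptotic: T ~ c₁ sin(πx/2.5372) e^{-λ₁t} with decay rate λ₁ ≈ 2.643.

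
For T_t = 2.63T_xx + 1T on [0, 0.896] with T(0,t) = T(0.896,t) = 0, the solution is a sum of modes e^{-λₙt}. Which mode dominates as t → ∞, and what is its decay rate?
Eigenvalues: λₙ = 2.63n²π²/0.896² - 1.
First three modes:
  n=1: λ₁ = 2.63π²/0.896² - 1 ≈ 31.333
  n=2: λ₂ = 10.52π²/0.896² - 1 ≈ 128.33
  n=3: λ₃ = 23.67π²/0.896² - 1 ≈ 289.993
Since 2.63π²/0.896² ≈ 32.333 > 1, all λₙ > 0.
The n=1 mode decays slowest → dominates as t → ∞.
Asymptotic: T ~ c₁ sin(πx/0.896) e^{-λ₁t} with decay rate λ₁ ≈ 31.333.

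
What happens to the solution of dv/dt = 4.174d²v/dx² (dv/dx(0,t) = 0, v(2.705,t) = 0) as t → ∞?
v → 0. Heat escapes through the Dirichlet boundary.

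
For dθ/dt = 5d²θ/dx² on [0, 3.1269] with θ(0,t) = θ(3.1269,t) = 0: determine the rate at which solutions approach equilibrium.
Eigenvalues: λₙ = 5n²π²/3.1269².
First three modes:
  n=1: λ₁ = 5π²/3.1269² ≈ 5.047
  n=2: λ₂ = 20π²/3.1269² ≈ 20.188 (4× faster decay)
  n=3: λ₃ = 45π²/3.1269² ≈ 45.424 (9× faster decay)
As t → ∞, higher modes decay exponentially faster. The n=1 mode dominates: θ ~ c₁ sin(πx/3.1269) e^{-λ₁t}.
Decay rate: λ₁ = 5π²/3.1269² ≈ 5.047.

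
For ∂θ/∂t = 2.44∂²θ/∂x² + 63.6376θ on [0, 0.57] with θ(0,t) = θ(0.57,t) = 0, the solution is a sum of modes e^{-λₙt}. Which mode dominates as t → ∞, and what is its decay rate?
Eigenvalues: λₙ = 2.44n²π²/0.57² - 63.6376.
First three modes:
  n=1: λ₁ = 2.44π²/0.57² - 63.6376 ≈ 10.483
  n=2: λ₂ = 9.76π²/0.57² - 63.6376 ≈ 232.845
  n=3: λ₃ = 21.96π²/0.57² - 63.6376 ≈ 603.449
Since 2.44π²/0.57² ≈ 74.121 > 63.6376, all λₙ > 0.
The n=1 mode decays slowest → dominates as t → ∞.
Asymptotic: θ ~ c₁ sin(πx/0.57) e^{-λ₁t} with decay rate λ₁ ≈ 10.483.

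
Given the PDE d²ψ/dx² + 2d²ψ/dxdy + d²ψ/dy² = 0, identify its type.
The second-order coefficients are A = 1, B = 2, C = 1. Since B² - 4AC = 0 = 0, this is a parabolic PDE.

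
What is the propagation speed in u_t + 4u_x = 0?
Speed = 4. Information travels along x - 4t = const (rightward).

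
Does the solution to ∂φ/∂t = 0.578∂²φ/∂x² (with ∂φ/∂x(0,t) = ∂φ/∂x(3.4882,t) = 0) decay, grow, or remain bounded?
φ → constant (steady state). Heat is conserved (no flux at boundaries); solution approaches the spatial average.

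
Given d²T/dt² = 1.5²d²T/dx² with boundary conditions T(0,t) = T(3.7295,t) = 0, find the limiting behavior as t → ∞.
T oscillates (no decay). Energy is conserved; the solution oscillates indefinitely as standing waves.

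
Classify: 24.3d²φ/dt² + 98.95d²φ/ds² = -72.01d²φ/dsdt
Rewriting in standard form: 98.95d²φ/ds² + 72.01d²φ/dsdt + 24.3d²φ/dt² = 0. Elliptic (discriminant = -4432.4999).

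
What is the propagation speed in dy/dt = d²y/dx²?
Infinite. The heat equation is parabolic, not hyperbolic, so disturbances propagate instantly.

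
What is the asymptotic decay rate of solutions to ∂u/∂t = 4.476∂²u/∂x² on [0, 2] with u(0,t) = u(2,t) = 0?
Eigenvalues: λₙ = 4.476n²π²/2².
First three modes:
  n=1: λ₁ = 4.476π²/2² ≈ 11.044
  n=2: λ₂ = 17.904π²/2² ≈ 44.176 (4× faster decay)
  n=3: λ₃ = 40.284π²/2² ≈ 99.397 (9× faster decay)
As t → ∞, higher modes decay exponentially faster. The n=1 mode dominates: u ~ c₁ sin(πx/2) e^{-λ₁t}.
Decay rate: λ₁ = 4.476π²/2² ≈ 11.044.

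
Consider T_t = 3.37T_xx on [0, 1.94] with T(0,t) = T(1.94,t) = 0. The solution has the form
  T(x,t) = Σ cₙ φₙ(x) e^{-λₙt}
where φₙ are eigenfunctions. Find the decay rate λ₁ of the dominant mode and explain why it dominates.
Eigenvalues: λₙ = 3.37n²π²/1.94².
First three modes:
  n=1: λ₁ = 3.37π²/1.94² ≈ 8.837
  n=2: λ₂ = 13.48π²/1.94² ≈ 35.35 (4× faster decay)
  n=3: λ₃ = 30.33π²/1.94² ≈ 79.537 (9× faster decay)
As t → ∞, higher modes decay exponentially faster. The n=1 mode dominates: T ~ c₁ sin(πx/1.94) e^{-λ₁t}.
Decay rate: λ₁ = 3.37π²/1.94² ≈ 8.837.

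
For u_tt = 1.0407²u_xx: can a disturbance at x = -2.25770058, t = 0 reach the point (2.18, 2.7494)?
No. The domain of dependence is [-0.68130058, 5.04130058], and -2.25770058 is outside this interval.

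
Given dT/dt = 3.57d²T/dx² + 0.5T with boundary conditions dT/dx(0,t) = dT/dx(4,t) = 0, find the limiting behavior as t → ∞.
T grows unboundedly. With Neumann BCs the constant mode has diffusion eigenvalue 0, so any r > 0 makes it grow like e^(0.5t); solution grows exponentially.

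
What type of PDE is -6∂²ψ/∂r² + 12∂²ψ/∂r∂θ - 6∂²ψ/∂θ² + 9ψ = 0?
With A = -6, B = 12, C = -6, the discriminant is 0. This is a parabolic PDE.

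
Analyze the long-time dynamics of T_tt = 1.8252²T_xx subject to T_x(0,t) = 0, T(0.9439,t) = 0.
Long-time behavior: T oscillates (no decay). Energy is conserved; the solution oscillates indefinitely as standing waves.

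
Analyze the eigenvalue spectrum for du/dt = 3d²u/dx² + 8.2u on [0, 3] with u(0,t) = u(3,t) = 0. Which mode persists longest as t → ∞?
Eigenvalues: λₙ = 3n²π²/3² - 8.2.
First three modes:
  n=1: λ₁ = 3π²/3² - 8.2 ≈ -4.91
  n=2: λ₂ = 12π²/3² - 8.2 ≈ 4.959
  n=3: λ₃ = 27π²/3² - 8.2 ≈ 21.409
Since 3π²/3² ≈ 3.29 < 8.2, λ₁ < 0.
The n=1 mode grows fastest (−λₙ is largest for n=1) → dominates.
Asymptotic: u ~ c₁ sin(πx/3) e^{4.91t} (exponential growth at rate −λ₁ ≈ 4.91).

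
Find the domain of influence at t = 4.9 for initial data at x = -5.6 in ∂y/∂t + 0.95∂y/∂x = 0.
At x = -0.945. The characteristic carries data from (-5.6, 0) to (-0.945, 4.9).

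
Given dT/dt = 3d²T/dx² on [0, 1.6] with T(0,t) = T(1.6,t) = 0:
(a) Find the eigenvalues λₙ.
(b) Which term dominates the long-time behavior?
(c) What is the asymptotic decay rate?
Eigenvalues: λₙ = 3n²π²/1.6².
First three modes:
  n=1: λ₁ = 3π²/1.6² ≈ 11.566
  n=2: λ₂ = 12π²/1.6² ≈ 46.264 (4× faster decay)
  n=3: λ₃ = 27π²/1.6² ≈ 104.093 (9× faster decay)
As t → ∞, higher modes decay exponentially faster. The n=1 mode dominates: T ~ c₁ sin(πx/1.6) e^{-λ₁t}.
Decay rate: λ₁ = 3π²/1.6² ≈ 11.566.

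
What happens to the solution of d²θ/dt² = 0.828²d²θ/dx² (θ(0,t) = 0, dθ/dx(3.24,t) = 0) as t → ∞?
θ oscillates (no decay). Energy is conserved; the solution oscillates indefinitely as standing waves.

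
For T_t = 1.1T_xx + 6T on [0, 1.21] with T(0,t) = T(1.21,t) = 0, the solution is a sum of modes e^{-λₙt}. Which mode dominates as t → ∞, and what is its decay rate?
Eigenvalues: λₙ = 1.1n²π²/1.21² - 6.
First three modes:
  n=1: λ₁ = 1.1π²/1.21² - 6 ≈ 1.415
  n=2: λ₂ = 4.4π²/1.21² - 6 ≈ 23.661
  n=3: λ₃ = 9.9π²/1.21² - 6 ≈ 60.737
Since 1.1π²/1.21² ≈ 7.415 > 6, all λₙ > 0.
The n=1 mode decays slowest → dominates as t → ∞.
Asymptotic: T ~ c₁ sin(πx/1.21) e^{-λ₁t} with decay rate λ₁ ≈ 1.415.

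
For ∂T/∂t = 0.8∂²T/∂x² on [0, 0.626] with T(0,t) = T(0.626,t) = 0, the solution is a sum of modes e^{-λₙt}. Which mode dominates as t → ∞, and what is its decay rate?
Eigenvalues: λₙ = 0.8n²π²/0.626².
First three modes:
  n=1: λ₁ = 0.8π²/0.626² ≈ 20.148
  n=2: λ₂ = 3.2π²/0.626² ≈ 80.594 (4× faster decay)
  n=3: λ₃ = 7.2π²/0.626² ≈ 181.336 (9× faster decay)
As t → ∞, higher modes decay exponentially faster. The n=1 mode dominates: T ~ c₁ sin(πx/0.626) e^{-λ₁t}.
Decay rate: λ₁ = 0.8π²/0.626² ≈ 20.148.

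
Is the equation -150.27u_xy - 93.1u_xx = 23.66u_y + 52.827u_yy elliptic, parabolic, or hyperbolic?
Rewriting in standard form: -93.1u_xx - 150.27u_xy - 52.827u_yy - 23.66u_y = 0. Computing B² - 4AC with A = -93.1, B = -150.27, C = -52.827: discriminant = 2908.2981 (positive). Answer: hyperbolic.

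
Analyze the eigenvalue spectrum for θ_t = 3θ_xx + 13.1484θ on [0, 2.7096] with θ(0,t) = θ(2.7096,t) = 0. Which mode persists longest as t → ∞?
Eigenvalues: λₙ = 3n²π²/2.7096² - 13.1484.
First three modes:
  n=1: λ₁ = 3π²/2.7096² - 13.1484 ≈ -9.116
  n=2: λ₂ = 12π²/2.7096² - 13.1484 ≈ 2.983
  n=3: λ₃ = 27π²/2.7096² - 13.1484 ≈ 23.147
Since 3π²/2.7096² ≈ 4.033 < 13.1484, λ₁ < 0.
The n=1 mode grows fastest (−λₙ is largest for n=1) → dominates.
Asymptotic: θ ~ c₁ sin(πx/2.7096) e^{9.116t} (exponential growth at rate −λ₁ ≈ 9.116).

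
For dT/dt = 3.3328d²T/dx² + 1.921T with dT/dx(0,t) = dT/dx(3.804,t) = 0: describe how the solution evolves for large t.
T grows unboundedly. With Neumann BCs the constant mode has diffusion eigenvalue 0, so any r > 0 makes it grow like e^(1.921t); solution grows exponentially.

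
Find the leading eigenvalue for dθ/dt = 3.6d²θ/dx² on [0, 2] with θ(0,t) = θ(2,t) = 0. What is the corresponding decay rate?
Eigenvalues: λₙ = 3.6n²π²/2².
First three modes:
  n=1: λ₁ = 3.6π²/2² ≈ 8.883
  n=2: λ₂ = 14.4π²/2² ≈ 35.531 (4× faster decay)
  n=3: λ₃ = 32.4π²/2² ≈ 79.944 (9× faster decay)
As t → ∞, higher modes decay exponentially faster. The n=1 mode dominates: θ ~ c₁ sin(πx/2) e^{-λ₁t}.
Decay rate: λ₁ = 3.6π²/2² ≈ 8.883.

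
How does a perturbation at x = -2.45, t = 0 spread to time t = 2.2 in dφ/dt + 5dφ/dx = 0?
At x = 8.55. The characteristic carries data from (-2.45, 0) to (8.55, 2.2).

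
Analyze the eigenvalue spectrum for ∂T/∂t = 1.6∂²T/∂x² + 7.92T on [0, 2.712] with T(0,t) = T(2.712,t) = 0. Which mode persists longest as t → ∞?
Eigenvalues: λₙ = 1.6n²π²/2.712² - 7.92.
First three modes:
  n=1: λ₁ = 1.6π²/2.712² - 7.92 ≈ -5.773
  n=2: λ₂ = 6.4π²/2.712² - 7.92 ≈ 0.668
  n=3: λ₃ = 14.4π²/2.712² - 7.92 ≈ 11.403
Since 1.6π²/2.712² ≈ 2.147 < 7.92, λ₁ < 0.
The n=1 mode grows fastest (−λₙ is largest for n=1) → dominates.
Asymptotic: T ~ c₁ sin(πx/2.712) e^{5.773t} (exponential growth at rate −λ₁ ≈ 5.773).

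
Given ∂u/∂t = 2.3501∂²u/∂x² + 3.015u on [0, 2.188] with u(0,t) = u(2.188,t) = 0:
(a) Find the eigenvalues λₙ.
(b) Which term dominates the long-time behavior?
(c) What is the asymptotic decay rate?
Eigenvalues: λₙ = 2.3501n²π²/2.188² - 3.015.
First three modes:
  n=1: λ₁ = 2.3501π²/2.188² - 3.015 ≈ 1.83
  n=2: λ₂ = 9.4004π²/2.188² - 3.015 ≈ 16.365
  n=3: λ₃ = 21.1509π²/2.188² - 3.015 ≈ 40.59
Since 2.3501π²/2.188² ≈ 4.845 > 3.015, all λₙ > 0.
The n=1 mode decays slowest → dominates as t → ∞.
Asymptotic: u ~ c₁ sin(πx/2.188) e^{-λ₁t} with decay rate λ₁ ≈ 1.83.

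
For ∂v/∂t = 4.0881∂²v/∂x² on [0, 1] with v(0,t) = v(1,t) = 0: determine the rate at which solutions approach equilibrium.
Eigenvalues: λₙ = 4.0881n²π².
First three modes:
  n=1: λ₁ = 4.0881π² ≈ 40.348
  n=2: λ₂ = 16.3524π² ≈ 161.392 (4× faster decay)
  n=3: λ₃ = 36.7929π² ≈ 363.131 (9× faster decay)
As t → ∞, higher modes decay exponentially faster. The n=1 mode dominates: v ~ c₁ sin(πx) e^{-λ₁t}.
Decay rate: λ₁ = 4.0881π² ≈ 40.348.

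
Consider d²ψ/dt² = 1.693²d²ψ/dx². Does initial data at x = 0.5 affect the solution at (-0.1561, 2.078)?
Yes. The domain of dependence is [-3.674154, 3.361954], and 0.5 ∈ [-3.674154, 3.361954].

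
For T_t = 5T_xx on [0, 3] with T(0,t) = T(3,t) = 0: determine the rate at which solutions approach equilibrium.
Eigenvalues: λₙ = 5n²π²/3².
First three modes:
  n=1: λ₁ = 5π²/3² ≈ 5.483
  n=2: λ₂ = 20π²/3² ≈ 21.932 (4× faster decay)
  n=3: λ₃ = 45π²/3² ≈ 49.348 (9× faster decay)
As t → ∞, higher modes decay exponentially faster. The n=1 mode dominates: T ~ c₁ sin(πx/3) e^{-λ₁t}.
Decay rate: λ₁ = 5π²/3² ≈ 5.483.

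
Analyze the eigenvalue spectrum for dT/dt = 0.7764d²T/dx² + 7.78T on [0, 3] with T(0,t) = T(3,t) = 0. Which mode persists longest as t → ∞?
Eigenvalues: λₙ = 0.7764n²π²/3² - 7.78.
First three modes:
  n=1: λ₁ = 0.7764π²/3² - 7.78 ≈ -6.929
  n=2: λ₂ = 3.1056π²/3² - 7.78 ≈ -4.374
  n=3: λ₃ = 6.9876π²/3² - 7.78 ≈ -0.117
Since 0.7764π²/3² ≈ 0.851 < 7.78, λ₁ < 0.
The n=1 mode grows fastest (−λₙ is largest for n=1) → dominates.
Asymptotic: T ~ c₁ sin(πx/3) e^{6.929t} (exponential growth at rate −λ₁ ≈ 6.929).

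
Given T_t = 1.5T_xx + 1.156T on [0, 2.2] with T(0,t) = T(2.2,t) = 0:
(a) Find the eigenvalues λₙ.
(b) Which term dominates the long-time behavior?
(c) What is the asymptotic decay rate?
Eigenvalues: λₙ = 1.5n²π²/2.2² - 1.156.
First three modes:
  n=1: λ₁ = 1.5π²/2.2² - 1.156 ≈ 1.903
  n=2: λ₂ = 6π²/2.2² - 1.156 ≈ 11.079
  n=3: λ₃ = 13.5π²/2.2² - 1.156 ≈ 26.373
Since 1.5π²/2.2² ≈ 3.059 > 1.156, all λₙ > 0.
The n=1 mode decays slowest → dominates as t → ∞.
Asymptotic: T ~ c₁ sin(πx/2.2) e^{-λ₁t} with decay rate λ₁ ≈ 1.903.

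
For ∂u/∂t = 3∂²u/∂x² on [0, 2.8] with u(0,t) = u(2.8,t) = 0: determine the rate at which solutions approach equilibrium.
Eigenvalues: λₙ = 3n²π²/2.8².
First three modes:
  n=1: λ₁ = 3π²/2.8² ≈ 3.777
  n=2: λ₂ = 12π²/2.8² ≈ 15.107 (4× faster decay)
  n=3: λ₃ = 27π²/2.8² ≈ 33.99 (9× faster decay)
As t → ∞, higher modes decay exponentially faster. The n=1 mode dominates: u ~ c₁ sin(πx/2.8) e^{-λ₁t}.
Decay rate: λ₁ = 3π²/2.8² ≈ 3.777.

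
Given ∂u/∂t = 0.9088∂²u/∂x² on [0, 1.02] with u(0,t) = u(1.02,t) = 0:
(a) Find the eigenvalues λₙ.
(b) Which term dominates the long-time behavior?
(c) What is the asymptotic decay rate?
Eigenvalues: λₙ = 0.9088n²π²/1.02².
First three modes:
  n=1: λ₁ = 0.9088π²/1.02² ≈ 8.621
  n=2: λ₂ = 3.6352π²/1.02² ≈ 34.485 (4× faster decay)
  n=3: λ₃ = 8.1792π²/1.02² ≈ 77.591 (9× faster decay)
As t → ∞, higher modes decay exponentially faster. The n=1 mode dominates: u ~ c₁ sin(πx/1.02) e^{-λ₁t}.
Decay rate: λ₁ = 0.9088π²/1.02² ≈ 8.621.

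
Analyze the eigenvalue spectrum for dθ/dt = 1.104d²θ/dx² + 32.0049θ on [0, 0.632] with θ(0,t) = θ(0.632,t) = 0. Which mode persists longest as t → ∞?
Eigenvalues: λₙ = 1.104n²π²/0.632² - 32.0049.
First three modes:
  n=1: λ₁ = 1.104π²/0.632² - 32.0049 ≈ -4.726
  n=2: λ₂ = 4.416π²/0.632² - 32.0049 ≈ 77.113
  n=3: λ₃ = 9.936π²/0.632² - 32.0049 ≈ 213.51
Since 1.104π²/0.632² ≈ 27.279 < 32.0049, λ₁ < 0.
The n=1 mode grows fastest (−λₙ is largest for n=1) → dominates.
Asymptotic: θ ~ c₁ sin(πx/0.632) e^{4.726t} (exponential growth at rate −λ₁ ≈ 4.726).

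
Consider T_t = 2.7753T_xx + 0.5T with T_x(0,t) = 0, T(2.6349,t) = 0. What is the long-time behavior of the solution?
As t → ∞, T → 0. Diffusion dominates reaction (r=0.5 < κπ²/(4L²)≈0.99); solution decays.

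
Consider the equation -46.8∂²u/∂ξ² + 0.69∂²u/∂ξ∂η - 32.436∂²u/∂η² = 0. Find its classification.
Elliptic. (A = -46.8, B = 0.69, C = -32.436 gives B² - 4AC = -6071.5431.)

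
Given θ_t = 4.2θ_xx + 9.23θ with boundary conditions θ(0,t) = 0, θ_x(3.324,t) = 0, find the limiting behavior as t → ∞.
θ grows unboundedly. Reaction dominates diffusion (r=9.23 > κπ²/(4L²)≈0.94); solution grows exponentially.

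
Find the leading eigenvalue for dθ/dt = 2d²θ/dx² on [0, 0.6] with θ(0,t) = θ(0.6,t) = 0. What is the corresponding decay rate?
Eigenvalues: λₙ = 2n²π²/0.6².
First three modes:
  n=1: λ₁ = 2π²/0.6² ≈ 54.831
  n=2: λ₂ = 8π²/0.6² ≈ 219.325 (4× faster decay)
  n=3: λ₃ = 18π²/0.6² ≈ 493.48 (9× faster decay)
As t → ∞, higher modes decay exponentially faster. The n=1 mode dominates: θ ~ c₁ sin(πx/0.6) e^{-λ₁t}.
Decay rate: λ₁ = 2π²/0.6² ≈ 54.831.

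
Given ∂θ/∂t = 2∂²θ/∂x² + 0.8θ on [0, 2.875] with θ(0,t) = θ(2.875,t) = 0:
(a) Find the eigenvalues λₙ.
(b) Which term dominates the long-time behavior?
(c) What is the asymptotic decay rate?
Eigenvalues: λₙ = 2n²π²/2.875² - 0.8.
First three modes:
  n=1: λ₁ = 2π²/2.875² - 0.8 ≈ 1.588
  n=2: λ₂ = 8π²/2.875² - 0.8 ≈ 8.752
  n=3: λ₃ = 18π²/2.875² - 0.8 ≈ 20.693
Since 2π²/2.875² ≈ 2.388 > 0.8, all λₙ > 0.
The n=1 mode decays slowest → dominates as t → ∞.
Asymptotic: θ ~ c₁ sin(πx/2.875) e^{-λ₁t} with decay rate λ₁ ≈ 1.588.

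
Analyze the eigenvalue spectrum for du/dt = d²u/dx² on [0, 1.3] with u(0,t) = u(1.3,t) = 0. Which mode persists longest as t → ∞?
Eigenvalues: λₙ = n²π²/1.3².
First three modes:
  n=1: λ₁ = π²/1.3² ≈ 5.84
  n=2: λ₂ = 4π²/1.3² ≈ 23.36 (4× faster decay)
  n=3: λ₃ = 9π²/1.3² ≈ 52.56 (9× faster decay)
As t → ∞, higher modes decay exponentially faster. The n=1 mode dominates: u ~ c₁ sin(πx/1.3) e^{-λ₁t}.
Decay rate: λ₁ = π²/1.3² ≈ 5.84.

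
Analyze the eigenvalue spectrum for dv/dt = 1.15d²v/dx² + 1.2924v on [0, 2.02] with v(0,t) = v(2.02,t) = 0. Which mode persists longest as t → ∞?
Eigenvalues: λₙ = 1.15n²π²/2.02² - 1.2924.
First three modes:
  n=1: λ₁ = 1.15π²/2.02² - 1.2924 ≈ 1.489
  n=2: λ₂ = 4.6π²/2.02² - 1.2924 ≈ 9.834
  n=3: λ₃ = 10.35π²/2.02² - 1.2924 ≈ 23.742
Since 1.15π²/2.02² ≈ 2.782 > 1.2924, all λₙ > 0.
The n=1 mode decays slowest → dominates as t → ∞.
Asymptotic: v ~ c₁ sin(πx/2.02) e^{-λ₁t} with decay rate λ₁ ≈ 1.489.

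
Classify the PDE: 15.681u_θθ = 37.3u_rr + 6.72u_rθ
Rewriting in standard form: -37.3u_rr - 6.72u_rθ + 15.681u_θθ = 0. A = -37.3, B = -6.72, C = 15.681. Discriminant B² - 4AC = 2384.7636. Since 2384.7636 > 0, hyperbolic.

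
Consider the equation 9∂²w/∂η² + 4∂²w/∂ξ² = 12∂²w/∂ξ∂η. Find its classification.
Rewriting in standard form: 4∂²w/∂ξ² - 12∂²w/∂ξ∂η + 9∂²w/∂η² = 0. Parabolic. (A = 4, B = -12, C = 9 gives B² - 4AC = 0.)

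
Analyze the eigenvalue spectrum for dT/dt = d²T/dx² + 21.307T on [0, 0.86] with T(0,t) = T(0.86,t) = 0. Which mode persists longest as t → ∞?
Eigenvalues: λₙ = n²π²/0.86² - 21.307.
First three modes:
  n=1: λ₁ = π²/0.86² - 21.307 ≈ -7.962
  n=2: λ₂ = 4π²/0.86² - 21.307 ≈ 32.071
  n=3: λ₃ = 9π²/0.86² - 21.307 ≈ 98.794
Since π²/0.86² ≈ 13.345 < 21.307, λ₁ < 0.
The n=1 mode grows fastest (−λₙ is largest for n=1) → dominates.
Asymptotic: T ~ c₁ sin(πx/0.86) e^{7.962t} (exponential growth at rate −λ₁ ≈ 7.962).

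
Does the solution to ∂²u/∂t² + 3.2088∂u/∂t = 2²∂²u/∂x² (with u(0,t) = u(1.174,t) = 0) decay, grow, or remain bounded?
u → 0. Damping (γ=3.2088) dissipates energy; oscillations decay exponentially.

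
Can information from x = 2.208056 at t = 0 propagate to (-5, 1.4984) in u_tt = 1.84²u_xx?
No. The domain of dependence is [-7.757056, -2.242944], and 2.208056 is outside this interval.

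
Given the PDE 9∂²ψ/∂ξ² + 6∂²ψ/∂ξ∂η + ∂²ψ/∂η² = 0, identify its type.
The second-order coefficients are A = 9, B = 6, C = 1. Since B² - 4AC = 0 = 0, this is a parabolic PDE.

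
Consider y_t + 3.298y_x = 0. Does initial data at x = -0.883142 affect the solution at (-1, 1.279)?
No. Only data at x = -5.218142 affects (-1, 1.279). Advection has one-way propagation along characteristics.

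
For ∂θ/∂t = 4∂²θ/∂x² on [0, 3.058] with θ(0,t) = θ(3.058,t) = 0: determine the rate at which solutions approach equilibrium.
Eigenvalues: λₙ = 4n²π²/3.058².
First three modes:
  n=1: λ₁ = 4π²/3.058² ≈ 4.222
  n=2: λ₂ = 16π²/3.058² ≈ 16.887 (4× faster decay)
  n=3: λ₃ = 36π²/3.058² ≈ 37.995 (9× faster decay)
As t → ∞, higher modes decay exponentially faster. The n=1 mode dominates: θ ~ c₁ sin(πx/3.058) e^{-λ₁t}.
Decay rate: λ₁ = 4π²/3.058² ≈ 4.222.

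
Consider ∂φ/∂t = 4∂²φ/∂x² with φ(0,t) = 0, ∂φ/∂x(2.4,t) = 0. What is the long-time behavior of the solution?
As t → ∞, φ → 0. Heat escapes through the Dirichlet boundary.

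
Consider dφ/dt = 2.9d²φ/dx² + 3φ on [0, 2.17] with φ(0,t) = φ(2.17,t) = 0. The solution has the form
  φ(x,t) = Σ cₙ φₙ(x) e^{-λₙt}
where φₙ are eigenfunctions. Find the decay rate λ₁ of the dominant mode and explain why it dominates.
Eigenvalues: λₙ = 2.9n²π²/2.17² - 3.
First three modes:
  n=1: λ₁ = 2.9π²/2.17² - 3 ≈ 3.078
  n=2: λ₂ = 11.6π²/2.17² - 3 ≈ 21.313
  n=3: λ₃ = 26.1π²/2.17² - 3 ≈ 51.704
Since 2.9π²/2.17² ≈ 6.078 > 3, all λₙ > 0.
The n=1 mode decays slowest → dominates as t → ∞.
Asymptotic: φ ~ c₁ sin(πx/2.17) e^{-λ₁t} with decay rate λ₁ ≈ 3.078.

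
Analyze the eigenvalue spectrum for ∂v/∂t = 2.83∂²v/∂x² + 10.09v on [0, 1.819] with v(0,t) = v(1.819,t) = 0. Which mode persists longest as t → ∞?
Eigenvalues: λₙ = 2.83n²π²/1.819² - 10.09.
First three modes:
  n=1: λ₁ = 2.83π²/1.819² - 10.09 ≈ -1.648
  n=2: λ₂ = 11.32π²/1.819² - 10.09 ≈ 23.676
  n=3: λ₃ = 25.47π²/1.819² - 10.09 ≈ 65.884
Since 2.83π²/1.819² ≈ 8.442 < 10.09, λ₁ < 0.
The n=1 mode grows fastest (−λₙ is largest for n=1) → dominates.
Asymptotic: v ~ c₁ sin(πx/1.819) e^{1.648t} (exponential growth at rate −λ₁ ≈ 1.648).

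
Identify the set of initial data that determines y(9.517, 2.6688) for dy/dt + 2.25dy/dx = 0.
A single point: x = 3.5122. The characteristic through (9.517, 2.6688) is x - 2.25t = const, so x = 9.517 - 2.25·2.6688 = 3.5122.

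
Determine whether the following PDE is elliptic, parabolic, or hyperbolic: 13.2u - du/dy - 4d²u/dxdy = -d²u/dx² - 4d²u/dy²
Rewriting in standard form: d²u/dx² - 4d²u/dxdy + 4d²u/dy² - du/dy + 13.2u = 0. Coefficients: A = 1, B = -4, C = 4. B² - 4AC = 0, which is zero, so the equation is parabolic.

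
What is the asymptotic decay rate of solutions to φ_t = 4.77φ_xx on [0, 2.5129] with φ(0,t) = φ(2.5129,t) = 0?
Eigenvalues: λₙ = 4.77n²π²/2.5129².
First three modes:
  n=1: λ₁ = 4.77π²/2.5129² ≈ 7.455
  n=2: λ₂ = 19.08π²/2.5129² ≈ 29.821 (4× faster decay)
  n=3: λ₃ = 42.93π²/2.5129² ≈ 67.098 (9× faster decay)
As t → ∞, higher modes decay exponentially faster. The n=1 mode dominates: φ ~ c₁ sin(πx/2.5129) e^{-λ₁t}.
Decay rate: λ₁ = 4.77π²/2.5129² ≈ 7.455.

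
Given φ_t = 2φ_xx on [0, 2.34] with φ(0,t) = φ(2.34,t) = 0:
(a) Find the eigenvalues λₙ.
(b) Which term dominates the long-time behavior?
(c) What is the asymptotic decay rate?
Eigenvalues: λₙ = 2n²π²/2.34².
First three modes:
  n=1: λ₁ = 2π²/2.34² ≈ 3.605
  n=2: λ₂ = 8π²/2.34² ≈ 14.42 (4× faster decay)
  n=3: λ₃ = 18π²/2.34² ≈ 32.444 (9× faster decay)
As t → ∞, higher modes decay exponentially faster. The n=1 mode dominates: φ ~ c₁ sin(πx/2.34) e^{-λ₁t}.
Decay rate: λ₁ = 2π²/2.34² ≈ 3.605.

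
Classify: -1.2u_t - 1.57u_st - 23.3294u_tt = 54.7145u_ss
Rewriting in standard form: -54.7145u_ss - 1.57u_st - 23.3294u_tt - 1.2u_t = 0. Elliptic (discriminant = -5103.3609252).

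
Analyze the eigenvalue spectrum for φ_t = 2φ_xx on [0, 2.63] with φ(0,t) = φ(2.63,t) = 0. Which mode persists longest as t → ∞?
Eigenvalues: λₙ = 2n²π²/2.63².
First three modes:
  n=1: λ₁ = 2π²/2.63² ≈ 2.854
  n=2: λ₂ = 8π²/2.63² ≈ 11.415 (4× faster decay)
  n=3: λ₃ = 18π²/2.63² ≈ 25.684 (9× faster decay)
As t → ∞, higher modes decay exponentially faster. The n=1 mode dominates: φ ~ c₁ sin(πx/2.63) e^{-λ₁t}.
Decay rate: λ₁ = 2π²/2.63² ≈ 2.854.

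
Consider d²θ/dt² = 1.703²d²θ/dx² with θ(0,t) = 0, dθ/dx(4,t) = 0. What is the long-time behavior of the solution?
As t → ∞, θ oscillates (no decay). Energy is conserved; the solution oscillates indefinitely as standing waves.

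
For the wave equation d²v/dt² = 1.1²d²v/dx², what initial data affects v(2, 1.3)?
Domain of dependence: [0.57, 3.43]. Signals travel at speed 1.1, so data within |x - 2| ≤ 1.1·1.3 = 1.43 can reach the point.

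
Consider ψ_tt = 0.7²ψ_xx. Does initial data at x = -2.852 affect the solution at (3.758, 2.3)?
No. The domain of dependence is [2.148, 5.368], and -2.852 is outside this interval.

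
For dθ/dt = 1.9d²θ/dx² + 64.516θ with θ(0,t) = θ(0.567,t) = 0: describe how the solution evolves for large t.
θ grows unboundedly. Reaction dominates diffusion (r=64.516 > κπ²/L²≈58.33); solution grows exponentially.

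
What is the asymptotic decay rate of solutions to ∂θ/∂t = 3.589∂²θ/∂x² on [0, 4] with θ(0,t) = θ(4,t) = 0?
Eigenvalues: λₙ = 3.589n²π²/4².
First three modes:
  n=1: λ₁ = 3.589π²/4² ≈ 2.214
  n=2: λ₂ = 14.356π²/4² ≈ 8.856 (4× faster decay)
  n=3: λ₃ = 32.301π²/4² ≈ 19.925 (9× faster decay)
As t → ∞, higher modes decay exponentially faster. The n=1 mode dominates: θ ~ c₁ sin(πx/4) e^{-λ₁t}.
Decay rate: λ₁ = 3.589π²/4² ≈ 2.214.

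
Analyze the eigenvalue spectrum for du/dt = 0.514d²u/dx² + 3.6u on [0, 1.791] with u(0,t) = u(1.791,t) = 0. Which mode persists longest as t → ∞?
Eigenvalues: λₙ = 0.514n²π²/1.791² - 3.6.
First three modes:
  n=1: λ₁ = 0.514π²/1.791² - 3.6 ≈ -2.018
  n=2: λ₂ = 2.056π²/1.791² - 3.6 ≈ 2.726
  n=3: λ₃ = 4.626π²/1.791² - 3.6 ≈ 10.634
Since 0.514π²/1.791² ≈ 1.582 < 3.6, λ₁ < 0.
The n=1 mode grows fastest (−λₙ is largest for n=1) → dominates.
Asymptotic: u ~ c₁ sin(πx/1.791) e^{2.018t} (exponential growth at rate −λ₁ ≈ 2.018).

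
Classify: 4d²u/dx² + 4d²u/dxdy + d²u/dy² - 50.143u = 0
Parabolic (discriminant = 0).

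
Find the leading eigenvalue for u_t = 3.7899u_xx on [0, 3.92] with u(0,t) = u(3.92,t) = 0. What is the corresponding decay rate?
Eigenvalues: λₙ = 3.7899n²π²/3.92².
First three modes:
  n=1: λ₁ = 3.7899π²/3.92² ≈ 2.434
  n=2: λ₂ = 15.1596π²/3.92² ≈ 9.737 (4× faster decay)
  n=3: λ₃ = 34.1091π²/3.92² ≈ 21.908 (9× faster decay)
As t → ∞, higher modes decay exponentially faster. The n=1 mode dominates: u ~ c₁ sin(πx/3.92) e^{-λ₁t}.
Decay rate: λ₁ = 3.7899π²/3.92² ≈ 2.434.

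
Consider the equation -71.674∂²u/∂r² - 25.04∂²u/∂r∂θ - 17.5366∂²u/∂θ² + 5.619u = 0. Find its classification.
Elliptic. (A = -71.674, B = -25.04, C = -17.5366 gives B² - 4AC = -4400.6714736.)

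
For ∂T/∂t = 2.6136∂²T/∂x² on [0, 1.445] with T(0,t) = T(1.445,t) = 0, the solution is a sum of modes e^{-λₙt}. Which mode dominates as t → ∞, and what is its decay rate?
Eigenvalues: λₙ = 2.6136n²π²/1.445².
First three modes:
  n=1: λ₁ = 2.6136π²/1.445² ≈ 12.354
  n=2: λ₂ = 10.4544π²/1.445² ≈ 49.415 (4× faster decay)
  n=3: λ₃ = 23.5224π²/1.445² ≈ 111.185 (9× faster decay)
As t → ∞, higher modes decay exponentially faster. The n=1 mode dominates: T ~ c₁ sin(πx/1.445) e^{-λ₁t}.
Decay rate: λ₁ = 2.6136π²/1.445² ≈ 12.354.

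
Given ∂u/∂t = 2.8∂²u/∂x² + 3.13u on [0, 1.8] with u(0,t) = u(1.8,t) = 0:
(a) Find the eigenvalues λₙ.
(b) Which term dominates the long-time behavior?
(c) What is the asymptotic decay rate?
Eigenvalues: λₙ = 2.8n²π²/1.8² - 3.13.
First three modes:
  n=1: λ₁ = 2.8π²/1.8² - 3.13 ≈ 5.399
  n=2: λ₂ = 11.2π²/1.8² - 3.13 ≈ 30.987
  n=3: λ₃ = 25.2π²/1.8² - 3.13 ≈ 73.634
Since 2.8π²/1.8² ≈ 8.529 > 3.13, all λₙ > 0.
The n=1 mode decays slowest → dominates as t → ∞.
Asymptotic: u ~ c₁ sin(πx/1.8) e^{-λ₁t} with decay rate λ₁ ≈ 5.399.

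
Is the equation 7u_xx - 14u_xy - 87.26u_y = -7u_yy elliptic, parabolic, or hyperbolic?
Rewriting in standard form: 7u_xx - 14u_xy + 7u_yy - 87.26u_y = 0. Computing B² - 4AC with A = 7, B = -14, C = 7: discriminant = 0 (zero). Answer: parabolic.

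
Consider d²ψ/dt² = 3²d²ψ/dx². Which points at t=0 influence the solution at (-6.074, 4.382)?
Domain of dependence: [-19.22, 7.072]. Signals travel at speed 3, so data within |x - -6.074| ≤ 3·4.382 = 13.146 can reach the point.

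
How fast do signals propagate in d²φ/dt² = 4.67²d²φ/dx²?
Speed = 4.67. Information travels along characteristics x = x₀ ± 4.67t.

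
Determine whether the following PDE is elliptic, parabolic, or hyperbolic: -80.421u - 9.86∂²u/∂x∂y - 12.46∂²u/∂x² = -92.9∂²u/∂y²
Rewriting in standard form: -12.46∂²u/∂x² - 9.86∂²u/∂x∂y + 92.9∂²u/∂y² - 80.421u = 0. Coefficients: A = -12.46, B = -9.86, C = 92.9. B² - 4AC = 4727.3556, which is positive, so the equation is hyperbolic.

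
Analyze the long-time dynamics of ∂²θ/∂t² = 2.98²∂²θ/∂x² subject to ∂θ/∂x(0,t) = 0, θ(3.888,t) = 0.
Long-time behavior: θ oscillates (no decay). Energy is conserved; the solution oscillates indefinitely as standing waves.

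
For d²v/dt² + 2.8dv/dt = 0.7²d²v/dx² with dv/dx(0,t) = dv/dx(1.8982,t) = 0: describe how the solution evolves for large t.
v → constant (steady state). Damping (γ=2.8) dissipates the nonconstant modes; with Neumann BCs the spatial average obeys M''+γM'=0 and tends to a finite limit.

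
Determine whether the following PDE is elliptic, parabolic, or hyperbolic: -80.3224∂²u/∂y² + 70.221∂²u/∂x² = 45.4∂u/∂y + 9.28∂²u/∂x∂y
Rewriting in standard form: 70.221∂²u/∂x² - 9.28∂²u/∂x∂y - 80.3224∂²u/∂y² - 45.4∂u/∂y = 0. Coefficients: A = 70.221, B = -9.28, C = -80.3224. B² - 4AC = 22647.3954016, which is positive, so the equation is hyperbolic.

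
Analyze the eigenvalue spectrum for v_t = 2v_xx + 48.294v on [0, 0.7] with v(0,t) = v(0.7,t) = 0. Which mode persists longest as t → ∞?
Eigenvalues: λₙ = 2n²π²/0.7² - 48.294.
First three modes:
  n=1: λ₁ = 2π²/0.7² - 48.294 ≈ -8.01
  n=2: λ₂ = 8π²/0.7² - 48.294 ≈ 112.842
  n=3: λ₃ = 18π²/0.7² - 48.294 ≈ 314.263
Since 2π²/0.7² ≈ 40.284 < 48.294, λ₁ < 0.
The n=1 mode grows fastest (−λₙ is largest for n=1) → dominates.
Asymptotic: v ~ c₁ sin(πx/0.7) e^{8.01t} (exponential growth at rate −λ₁ ≈ 8.01).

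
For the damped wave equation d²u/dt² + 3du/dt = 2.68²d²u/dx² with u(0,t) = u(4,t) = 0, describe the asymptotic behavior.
u → 0. Damping (γ=3) dissipates energy; oscillations decay exponentially.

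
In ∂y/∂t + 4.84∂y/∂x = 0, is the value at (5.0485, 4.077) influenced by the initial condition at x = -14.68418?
Yes. The characteristic through (5.0485, 4.077) passes through x = -14.68418.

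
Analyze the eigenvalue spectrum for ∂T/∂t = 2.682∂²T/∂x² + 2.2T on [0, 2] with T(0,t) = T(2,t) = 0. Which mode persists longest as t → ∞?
Eigenvalues: λₙ = 2.682n²π²/2² - 2.2.
First three modes:
  n=1: λ₁ = 2.682π²/2² - 2.2 ≈ 4.418
  n=2: λ₂ = 10.728π²/2² - 2.2 ≈ 24.27
  n=3: λ₃ = 24.138π²/2² - 2.2 ≈ 57.358
Since 2.682π²/2² ≈ 6.618 > 2.2, all λₙ > 0.
The n=1 mode decays slowest → dominates as t → ∞.
Asymptotic: T ~ c₁ sin(πx/2) e^{-λ₁t} with decay rate λ₁ ≈ 4.418.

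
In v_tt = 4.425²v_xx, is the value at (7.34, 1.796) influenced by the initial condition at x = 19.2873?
No. The domain of dependence is [-0.6073, 15.2873], and 19.2873 is outside this interval.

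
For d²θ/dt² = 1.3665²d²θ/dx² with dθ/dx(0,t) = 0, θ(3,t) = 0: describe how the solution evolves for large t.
θ oscillates (no decay). Energy is conserved; the solution oscillates indefinitely as standing waves.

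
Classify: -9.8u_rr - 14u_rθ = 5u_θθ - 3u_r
Rewriting in standard form: -9.8u_rr - 14u_rθ - 5u_θθ + 3u_r = 0. Parabolic (discriminant = 0).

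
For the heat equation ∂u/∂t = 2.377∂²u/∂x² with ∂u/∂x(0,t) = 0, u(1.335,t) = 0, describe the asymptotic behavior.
u → 0. Heat escapes through the Dirichlet boundary.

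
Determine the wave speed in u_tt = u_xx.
Speed = 1. Information travels along characteristics x = x₀ ± 1t.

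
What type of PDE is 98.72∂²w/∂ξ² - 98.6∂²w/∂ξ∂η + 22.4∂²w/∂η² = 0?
With A = 98.72, B = -98.6, C = 22.4, the discriminant is 876.648. This is a hyperbolic PDE.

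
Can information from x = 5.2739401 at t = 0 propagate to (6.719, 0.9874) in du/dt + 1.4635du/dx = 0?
Yes. The characteristic through (6.719, 0.9874) passes through x = 5.2739401.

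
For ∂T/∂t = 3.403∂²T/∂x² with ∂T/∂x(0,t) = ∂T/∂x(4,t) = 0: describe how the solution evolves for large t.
T → constant (steady state). Heat is conserved (no flux at boundaries); solution approaches the spatial average.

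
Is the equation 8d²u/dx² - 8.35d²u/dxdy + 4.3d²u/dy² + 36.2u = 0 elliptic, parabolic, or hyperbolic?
Computing B² - 4AC with A = 8, B = -8.35, C = 4.3: discriminant = -67.8775 (negative). Answer: elliptic.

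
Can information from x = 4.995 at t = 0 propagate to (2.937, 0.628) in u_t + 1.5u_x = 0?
No. Only data at x = 1.995 affects (2.937, 0.628). Advection has one-way propagation along characteristics.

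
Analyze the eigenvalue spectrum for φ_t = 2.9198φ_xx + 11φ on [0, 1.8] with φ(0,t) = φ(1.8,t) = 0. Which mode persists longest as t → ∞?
Eigenvalues: λₙ = 2.9198n²π²/1.8² - 11.
First three modes:
  n=1: λ₁ = 2.9198π²/1.8² - 11 ≈ -2.106
  n=2: λ₂ = 11.6792π²/1.8² - 11 ≈ 24.577
  n=3: λ₃ = 26.2782π²/1.8² - 11 ≈ 69.048
Since 2.9198π²/1.8² ≈ 8.894 < 11, λ₁ < 0.
The n=1 mode grows fastest (−λₙ is largest for n=1) → dominates.
Asymptotic: φ ~ c₁ sin(πx/1.8) e^{2.106t} (exponential growth at rate −λ₁ ≈ 2.106).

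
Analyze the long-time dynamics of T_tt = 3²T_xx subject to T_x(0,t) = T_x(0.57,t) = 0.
Long-time behavior: T oscillates about a mean that drifts linearly in t (generically unbounded; no decay). There is no damping, so the nonconstant modes persist as standing waves (energy conserved, no decay). But with Neumann conditions at both ends the constant mode has eigenvalue 0: the spatial mean M(t) of T satisfies M'' = 0, so M(t) = M(0) + M'(0)·t. Unless the initial velocity has zero mean (∫T_t(x,0)dx = 0), the solution grows linearly in t (unbounded, though not exponentially); if it does have zero mean, the solution stays bounded and simply oscillates.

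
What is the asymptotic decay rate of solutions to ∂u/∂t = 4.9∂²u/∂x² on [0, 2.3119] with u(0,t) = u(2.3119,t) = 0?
Eigenvalues: λₙ = 4.9n²π²/2.3119².
First three modes:
  n=1: λ₁ = 4.9π²/2.3119² ≈ 9.048
  n=2: λ₂ = 19.6π²/2.3119² ≈ 36.192 (4× faster decay)
  n=3: λ₃ = 44.1π²/2.3119² ≈ 81.433 (9× faster decay)
As t → ∞, higher modes decay exponentially faster. The n=1 mode dominates: u ~ c₁ sin(πx/2.3119) e^{-λ₁t}.
Decay rate: λ₁ = 4.9π²/2.3119² ≈ 9.048.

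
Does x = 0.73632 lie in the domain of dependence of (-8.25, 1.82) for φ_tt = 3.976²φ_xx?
No. The domain of dependence is [-15.48632, -1.01368], and 0.73632 is outside this interval.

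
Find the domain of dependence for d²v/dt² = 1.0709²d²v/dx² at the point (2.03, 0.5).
Domain of dependence: [1.49455, 2.56545]. Signals travel at speed 1.0709, so data within |x - 2.03| ≤ 1.0709·0.5 = 0.53545 can reach the point.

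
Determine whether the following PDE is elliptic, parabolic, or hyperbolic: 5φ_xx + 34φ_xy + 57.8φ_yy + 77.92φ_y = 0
Coefficients: A = 5, B = 34, C = 57.8. B² - 4AC = 0, which is zero, so the equation is parabolic.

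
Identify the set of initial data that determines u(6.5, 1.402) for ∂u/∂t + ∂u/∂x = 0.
A single point: x = 5.098. The characteristic through (6.5, 1.402) is x - 1t = const, so x = 6.5 - 1·1.402 = 5.098.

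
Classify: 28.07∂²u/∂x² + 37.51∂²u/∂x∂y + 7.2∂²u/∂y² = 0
Hyperbolic (discriminant = 598.5841).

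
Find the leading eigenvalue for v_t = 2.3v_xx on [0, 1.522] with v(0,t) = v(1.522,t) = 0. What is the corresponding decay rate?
Eigenvalues: λₙ = 2.3n²π²/1.522².
First three modes:
  n=1: λ₁ = 2.3π²/1.522² ≈ 9.799
  n=2: λ₂ = 9.2π²/1.522² ≈ 39.197 (4× faster decay)
  n=3: λ₃ = 20.7π²/1.522² ≈ 88.194 (9× faster decay)
As t → ∞, higher modes decay exponentially faster. The n=1 mode dominates: v ~ c₁ sin(πx/1.522) e^{-λ₁t}.
Decay rate: λ₁ = 2.3π²/1.522² ≈ 9.799.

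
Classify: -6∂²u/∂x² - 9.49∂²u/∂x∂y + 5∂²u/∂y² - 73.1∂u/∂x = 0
Hyperbolic (discriminant = 210.0601).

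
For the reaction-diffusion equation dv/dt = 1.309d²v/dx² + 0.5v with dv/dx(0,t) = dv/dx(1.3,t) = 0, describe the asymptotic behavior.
v grows unboundedly. With Neumann BCs the constant mode has diffusion eigenvalue 0, so any r > 0 makes it grow like e^(0.5t); solution grows exponentially.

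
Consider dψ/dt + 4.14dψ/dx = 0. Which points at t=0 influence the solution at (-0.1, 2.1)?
A single point: x = -8.794. The characteristic through (-0.1, 2.1) is x - 4.14t = const, so x = -0.1 - 4.14·2.1 = -8.794.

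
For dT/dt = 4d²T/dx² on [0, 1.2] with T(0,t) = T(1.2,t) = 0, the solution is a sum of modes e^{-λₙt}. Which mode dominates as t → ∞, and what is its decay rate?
Eigenvalues: λₙ = 4n²π²/1.2².
First three modes:
  n=1: λ₁ = 4π²/1.2² ≈ 27.416
  n=2: λ₂ = 16π²/1.2² ≈ 109.662 (4× faster decay)
  n=3: λ₃ = 36π²/1.2² ≈ 246.74 (9× faster decay)
As t → ∞, higher modes decay exponentially faster. The n=1 mode dominates: T ~ c₁ sin(πx/1.2) e^{-λ₁t}.
Decay rate: λ₁ = 4π²/1.2² ≈ 27.416.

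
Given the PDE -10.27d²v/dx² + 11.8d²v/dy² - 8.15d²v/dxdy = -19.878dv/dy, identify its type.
Rewriting in standard form: -10.27d²v/dx² - 8.15d²v/dxdy + 11.8d²v/dy² + 19.878dv/dy = 0. The second-order coefficients are A = -10.27, B = -8.15, C = 11.8. Since B² - 4AC = 551.1665 > 0, this is a hyperbolic PDE.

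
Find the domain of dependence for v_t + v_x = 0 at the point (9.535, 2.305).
A single point: x = 7.23. The characteristic through (9.535, 2.305) is x - 1t = const, so x = 9.535 - 1·2.305 = 7.23.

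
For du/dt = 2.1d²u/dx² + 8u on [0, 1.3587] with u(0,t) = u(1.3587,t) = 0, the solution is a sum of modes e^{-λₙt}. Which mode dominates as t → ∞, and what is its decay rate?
Eigenvalues: λₙ = 2.1n²π²/1.3587² - 8.
First three modes:
  n=1: λ₁ = 2.1π²/1.3587² - 8 ≈ 3.227
  n=2: λ₂ = 8.4π²/1.3587² - 8 ≈ 36.909
  n=3: λ₃ = 18.9π²/1.3587² - 8 ≈ 93.045
Since 2.1π²/1.3587² ≈ 11.227 > 8, all λₙ > 0.
The n=1 mode decays slowest → dominates as t → ∞.
Asymptotic: u ~ c₁ sin(πx/1.3587) e^{-λ₁t} with decay rate λ₁ ≈ 3.227.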